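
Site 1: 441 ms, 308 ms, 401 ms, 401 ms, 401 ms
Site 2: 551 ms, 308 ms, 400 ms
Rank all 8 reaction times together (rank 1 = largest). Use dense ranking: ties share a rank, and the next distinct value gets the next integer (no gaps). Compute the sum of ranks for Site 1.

Sorted (descending): 551, 441, 401, 401, 401, 400, 308, 308
The 3 values of 401 share dense rank 3.
The 2 values of 308 share dense rank 5.
Remaining distinct values take the next consecutive integers.
Site 1 values → pooled ranks: 441→2, 308→5, 401→3, 401→3, 401→3
Rank sum = 2 + 5 + 3 + 3 + 3 = 16

16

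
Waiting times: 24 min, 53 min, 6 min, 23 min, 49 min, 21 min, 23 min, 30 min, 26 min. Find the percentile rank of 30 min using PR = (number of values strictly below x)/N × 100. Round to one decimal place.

N = 9.
Strictly below 30: 6. Equal to 30: 1.
PR = 6/9 × 100 = 66.7

66.7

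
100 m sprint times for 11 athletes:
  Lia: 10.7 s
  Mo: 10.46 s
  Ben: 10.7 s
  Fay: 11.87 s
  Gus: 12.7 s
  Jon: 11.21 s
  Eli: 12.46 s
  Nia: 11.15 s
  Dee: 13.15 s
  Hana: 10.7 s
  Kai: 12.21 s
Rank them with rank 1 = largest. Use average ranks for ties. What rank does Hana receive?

9

Sorted (descending): 13.15, 12.7, 12.46, 12.21, 11.87, 11.21, 11.15, 10.7, 10.7, 10.7, 10.46
The 3 values of 10.7 occupy positions 8–10 → average rank 9.
Hana has value 10.7 s → rank 9.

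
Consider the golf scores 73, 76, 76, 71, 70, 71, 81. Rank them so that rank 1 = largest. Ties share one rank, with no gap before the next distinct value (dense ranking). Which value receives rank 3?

Sorted (descending): 81, 76, 76, 73, 71, 71, 70
The 2 values of 76 share dense rank 2.
The 2 values of 71 share dense rank 4.
Remaining distinct values take the next consecutive integers.
Rank 3 → value 73.

73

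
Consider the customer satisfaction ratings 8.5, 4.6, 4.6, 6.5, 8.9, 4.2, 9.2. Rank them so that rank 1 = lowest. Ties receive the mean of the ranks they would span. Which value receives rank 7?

Sorted (ascending): 4.2, 4.6, 4.6, 6.5, 8.5, 8.9, 9.2
The 2 values of 4.6 occupy positions 2–3 → average rank (2+3)/2 = 2.5.
Rank 7 → value 9.2.

9.2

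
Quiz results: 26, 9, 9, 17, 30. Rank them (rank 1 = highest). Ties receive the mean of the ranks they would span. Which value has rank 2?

26

Sorted (descending): 30, 26, 17, 9, 9
The 2 values of 9 occupy positions 4–5 → average rank (4+5)/2 = 4.5.
Rank 2 → value 26.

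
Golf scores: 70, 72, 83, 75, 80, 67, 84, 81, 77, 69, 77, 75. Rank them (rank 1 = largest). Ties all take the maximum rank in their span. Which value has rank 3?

Sorted (descending): 84, 83, 81, 80, 77, 77, 75, 75, 72, 70, 69, 67
The 2 values of 77 occupy positions 5–6 → each gets rank 6.
The 2 values of 75 occupy positions 7–8 → each gets rank 8.
Rank 3 → value 81.

81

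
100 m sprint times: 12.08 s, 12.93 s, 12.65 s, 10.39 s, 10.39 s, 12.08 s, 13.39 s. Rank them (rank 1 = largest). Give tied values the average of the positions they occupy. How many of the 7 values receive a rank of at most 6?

5

Sorted (descending): 13.39, 12.93, 12.65, 12.08, 12.08, 10.39, 10.39
The 2 values of 12.08 occupy positions 4–5 → average rank (4+5)/2 = 4.5.
The 2 values of 10.39 occupy positions 6–7 → average rank (6+7)/2 = 6.5.
Ranks ≤ 6: {1, 2, 3, 4.5, 4.5} → 5 values.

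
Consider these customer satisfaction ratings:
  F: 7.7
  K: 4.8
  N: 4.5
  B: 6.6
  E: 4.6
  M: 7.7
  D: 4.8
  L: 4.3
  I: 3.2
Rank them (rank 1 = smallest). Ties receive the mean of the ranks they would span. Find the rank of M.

Sorted (ascending): 3.2, 4.3, 4.5, 4.6, 4.8, 4.8, 6.6, 7.7, 7.7
The 2 values of 4.8 occupy positions 5–6 → average rank (5+6)/2 = 5.5.
The 2 values of 7.7 occupy positions 8–9 → average rank (8+9)/2 = 8.5.
M has value 7.7 → rank 8.5.

8.5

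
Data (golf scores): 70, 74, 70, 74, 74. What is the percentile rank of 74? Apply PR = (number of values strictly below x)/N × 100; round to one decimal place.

40.0

N = 5.
Strictly below 74: 2. Equal to 74: 3.
PR = 2/5 × 100 = 40.0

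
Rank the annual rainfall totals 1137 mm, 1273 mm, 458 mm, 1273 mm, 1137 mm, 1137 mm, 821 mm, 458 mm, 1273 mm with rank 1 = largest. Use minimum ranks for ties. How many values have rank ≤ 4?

6

Sorted (descending): 1273, 1273, 1273, 1137, 1137, 1137, 821, 458, 458
The 3 values of 1273 occupy positions 1–3 → each gets rank 1.
The 3 values of 1137 occupy positions 4–6 → each gets rank 4.
The 2 values of 458 occupy positions 8–9 → each gets rank 8.
Ranks ≤ 4: {1, 1, 1, 4, 4, 4} → 6 values.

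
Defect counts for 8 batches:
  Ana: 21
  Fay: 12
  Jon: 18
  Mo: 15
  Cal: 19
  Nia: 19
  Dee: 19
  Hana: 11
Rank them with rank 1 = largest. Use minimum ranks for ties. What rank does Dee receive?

Sorted (descending): 21, 19, 19, 19, 18, 15, 12, 11
The 3 values of 19 occupy positions 2–4 → each gets rank 2.
Dee has value 19 → rank 2.

2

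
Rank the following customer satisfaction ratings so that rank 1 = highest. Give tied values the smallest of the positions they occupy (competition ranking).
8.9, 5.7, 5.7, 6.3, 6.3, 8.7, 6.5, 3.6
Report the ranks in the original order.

1, 6, 6, 4, 4, 2, 3, 8

Sorted (descending): 8.9, 8.7, 6.5, 6.3, 6.3, 5.7, 5.7, 3.6
The 2 values of 6.3 occupy positions 4–5 → each gets rank 4.
The 2 values of 5.7 occupy positions 6–7 → each gets rank 6.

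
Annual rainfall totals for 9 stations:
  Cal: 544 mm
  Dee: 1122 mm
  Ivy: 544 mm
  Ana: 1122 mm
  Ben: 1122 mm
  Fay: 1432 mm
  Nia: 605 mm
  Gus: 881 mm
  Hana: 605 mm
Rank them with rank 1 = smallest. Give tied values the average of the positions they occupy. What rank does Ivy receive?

1.5

Sorted (ascending): 544, 544, 605, 605, 881, 1122, 1122, 1122, 1432
The 2 values of 544 occupy positions 1–2 → average rank (1+2)/2 = 1.5.
The 2 values of 605 occupy positions 3–4 → average rank (3+4)/2 = 3.5.
The 3 values of 1122 occupy positions 6–8 → average rank 7.
Ivy has value 544 mm → rank 1.5.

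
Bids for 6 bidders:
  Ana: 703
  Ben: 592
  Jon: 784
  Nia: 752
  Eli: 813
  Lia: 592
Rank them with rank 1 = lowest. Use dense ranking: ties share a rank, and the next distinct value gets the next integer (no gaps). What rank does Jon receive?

4

Sorted (ascending): 592, 592, 703, 752, 784, 813
The 2 values of 592 share dense rank 1.
Remaining distinct values take the next consecutive integers.
Jon has value 784 → rank 4.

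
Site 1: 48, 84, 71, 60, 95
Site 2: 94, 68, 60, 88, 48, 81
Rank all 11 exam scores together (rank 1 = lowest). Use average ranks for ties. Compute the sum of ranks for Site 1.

Sorted (ascending): 48, 48, 60, 60, 68, 71, 81, 84, 88, 94, 95
The 2 values of 48 occupy positions 1–2 → average rank (1+2)/2 = 1.5.
The 2 values of 60 occupy positions 3–4 → average rank (3+4)/2 = 3.5.
Site 1 values → pooled ranks: 48→1.5, 84→8, 71→6, 60→3.5, 95→11
Rank sum = 1.5 + 8 + 6 + 3.5 + 11 = 30

30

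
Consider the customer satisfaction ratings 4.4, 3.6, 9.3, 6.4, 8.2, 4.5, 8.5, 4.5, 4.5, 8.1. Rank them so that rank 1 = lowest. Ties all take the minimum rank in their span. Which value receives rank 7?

Sorted (ascending): 3.6, 4.4, 4.5, 4.5, 4.5, 6.4, 8.1, 8.2, 8.5, 9.3
The 3 values of 4.5 occupy positions 3–5 → each gets rank 3.
Rank 7 → value 8.1.

8.1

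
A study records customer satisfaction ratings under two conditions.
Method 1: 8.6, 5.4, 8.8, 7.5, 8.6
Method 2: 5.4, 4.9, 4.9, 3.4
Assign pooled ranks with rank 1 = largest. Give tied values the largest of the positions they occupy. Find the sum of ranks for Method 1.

Sorted (descending): 8.8, 8.6, 8.6, 7.5, 5.4, 5.4, 4.9, 4.9, 3.4
The 2 values of 8.6 occupy positions 2–3 → each gets rank 3.
The 2 values of 5.4 occupy positions 5–6 → each gets rank 6.
The 2 values of 4.9 occupy positions 7–8 → each gets rank 8.
Method 1 values → pooled ranks: 8.6→3, 5.4→6, 8.8→1, 7.5→4, 8.6→3
Rank sum = 3 + 6 + 1 + 4 + 3 = 17

17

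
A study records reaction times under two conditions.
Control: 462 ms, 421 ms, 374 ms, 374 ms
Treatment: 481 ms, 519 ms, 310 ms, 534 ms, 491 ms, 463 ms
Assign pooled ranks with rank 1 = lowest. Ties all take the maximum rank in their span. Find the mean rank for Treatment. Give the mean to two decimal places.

Sorted (ascending): 310, 374, 374, 421, 462, 463, 481, 491, 519, 534
The 2 values of 374 occupy positions 2–3 → each gets rank 3.
Treatment values → pooled ranks: 481→7, 519→9, 310→1, 534→10, 491→8, 463→6
Mean rank = (7 + 9 + 1 + 10 + 8 + 6) / 6 = 6.83

6.83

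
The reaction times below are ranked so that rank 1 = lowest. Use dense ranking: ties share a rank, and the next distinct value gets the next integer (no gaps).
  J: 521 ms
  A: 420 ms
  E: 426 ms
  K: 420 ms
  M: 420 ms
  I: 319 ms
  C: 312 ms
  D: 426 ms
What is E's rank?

4

Sorted (ascending): 312, 319, 420, 420, 420, 426, 426, 521
The 3 values of 420 share dense rank 3.
The 2 values of 426 share dense rank 4.
Remaining distinct values take the next consecutive integers.
E has value 426 ms → rank 4.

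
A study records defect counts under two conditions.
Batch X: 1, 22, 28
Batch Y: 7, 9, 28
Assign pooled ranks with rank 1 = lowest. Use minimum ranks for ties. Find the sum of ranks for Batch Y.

Sorted (ascending): 1, 7, 9, 22, 28, 28
The 2 values of 28 occupy positions 5–6 → each gets rank 5.
Batch Y values → pooled ranks: 7→2, 9→3, 28→5
Rank sum = 2 + 3 + 5 = 10

10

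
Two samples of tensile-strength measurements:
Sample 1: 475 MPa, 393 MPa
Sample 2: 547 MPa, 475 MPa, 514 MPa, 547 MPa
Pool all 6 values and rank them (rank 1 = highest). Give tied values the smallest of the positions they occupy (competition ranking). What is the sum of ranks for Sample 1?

10

Sorted (descending): 547, 547, 514, 475, 475, 393
The 2 values of 547 occupy positions 1–2 → each gets rank 1.
The 2 values of 475 occupy positions 4–5 → each gets rank 4.
Sample 1 values → pooled ranks: 475→4, 393→6
Rank sum = 4 + 6 = 10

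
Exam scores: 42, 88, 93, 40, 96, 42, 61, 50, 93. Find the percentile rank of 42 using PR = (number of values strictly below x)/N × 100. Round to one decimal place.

N = 9.
Strictly below 42: 1. Equal to 42: 2.
PR = 1/9 × 100 = 11.1

11.1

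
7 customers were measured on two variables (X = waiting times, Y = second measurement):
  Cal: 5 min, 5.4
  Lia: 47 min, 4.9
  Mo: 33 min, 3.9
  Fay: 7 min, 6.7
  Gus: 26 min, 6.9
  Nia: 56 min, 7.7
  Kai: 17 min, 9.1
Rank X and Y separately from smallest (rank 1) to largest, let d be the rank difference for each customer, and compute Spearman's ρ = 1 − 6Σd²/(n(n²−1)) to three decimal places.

-0.036

Ranks of variable 1: 1, 6, 5, 2, 4, 7, 3
Ranks of variable 2: 3, 2, 1, 4, 5, 6, 7
d = r₁ − r₂: -2, 4, 4, -2, -1, 1, -4
d²: 4, 16, 16, 4, 1, 1, 16; Σd² = 58
ρ = 1 − 6·58/(7·48) = 1 − 348/336 = -0.036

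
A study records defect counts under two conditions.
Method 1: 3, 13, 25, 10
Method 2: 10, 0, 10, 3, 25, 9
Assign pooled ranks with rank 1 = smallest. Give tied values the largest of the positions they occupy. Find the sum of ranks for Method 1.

28

Sorted (ascending): 0, 3, 3, 9, 10, 10, 10, 13, 25, 25
The 2 values of 3 occupy positions 2–3 → each gets rank 3.
The 3 values of 10 occupy positions 5–7 → each gets rank 7.
The 2 values of 25 occupy positions 9–10 → each gets rank 10.
Method 1 values → pooled ranks: 3→3, 13→8, 25→10, 10→7
Rank sum = 3 + 8 + 10 + 7 = 28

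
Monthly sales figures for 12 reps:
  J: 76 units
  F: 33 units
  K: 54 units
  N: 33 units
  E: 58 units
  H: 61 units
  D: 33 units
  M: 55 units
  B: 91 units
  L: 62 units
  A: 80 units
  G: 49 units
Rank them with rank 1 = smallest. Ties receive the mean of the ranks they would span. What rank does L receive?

9

Sorted (ascending): 33, 33, 33, 49, 54, 55, 58, 61, 62, 76, 80, 91
The 3 values of 33 occupy positions 1–3 → average rank 2.
L has value 62 units → rank 9.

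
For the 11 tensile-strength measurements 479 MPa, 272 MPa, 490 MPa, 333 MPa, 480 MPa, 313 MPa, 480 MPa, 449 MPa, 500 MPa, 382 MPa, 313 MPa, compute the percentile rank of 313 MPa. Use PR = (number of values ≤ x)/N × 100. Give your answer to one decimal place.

27.3

N = 11.
Strictly below 313: 1. Equal to 313: 2.
PR = 3/11 × 100 = 27.3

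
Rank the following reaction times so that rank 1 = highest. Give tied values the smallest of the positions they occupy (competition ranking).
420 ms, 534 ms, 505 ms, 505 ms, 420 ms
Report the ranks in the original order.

Sorted (descending): 534, 505, 505, 420, 420
The 2 values of 505 occupy positions 2–3 → each gets rank 2.
The 2 values of 420 occupy positions 4–5 → each gets rank 4.

4, 1, 2, 2, 4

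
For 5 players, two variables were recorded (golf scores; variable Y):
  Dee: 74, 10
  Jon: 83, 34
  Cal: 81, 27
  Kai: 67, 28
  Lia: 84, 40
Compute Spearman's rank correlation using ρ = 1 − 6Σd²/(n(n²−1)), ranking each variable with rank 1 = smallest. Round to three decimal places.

Ranks of variable 1: 2, 4, 3, 1, 5
Ranks of variable 2: 1, 4, 2, 3, 5
d = r₁ − r₂: 1, 0, 1, -2, 0
d²: 1, 0, 1, 4, 0; Σd² = 6
ρ = 1 − 6·6/(5·24) = 1 − 36/120 = 0.700

0.700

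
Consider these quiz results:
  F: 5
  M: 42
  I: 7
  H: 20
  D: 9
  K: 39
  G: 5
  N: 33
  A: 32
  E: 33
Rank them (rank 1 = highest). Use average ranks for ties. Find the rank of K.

Sorted (descending): 42, 39, 33, 33, 32, 20, 9, 7, 5, 5
The 2 values of 33 occupy positions 3–4 → average rank (3+4)/2 = 3.5.
The 2 values of 5 occupy positions 9–10 → average rank (9+10)/2 = 9.5.
K has value 39 → rank 2.

2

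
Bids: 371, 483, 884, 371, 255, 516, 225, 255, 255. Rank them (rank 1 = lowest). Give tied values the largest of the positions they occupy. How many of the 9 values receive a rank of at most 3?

1

Sorted (ascending): 225, 255, 255, 255, 371, 371, 483, 516, 884
The 3 values of 255 occupy positions 2–4 → each gets rank 4.
The 2 values of 371 occupy positions 5–6 → each gets rank 6.
Ranks ≤ 3: {1} → 1 value.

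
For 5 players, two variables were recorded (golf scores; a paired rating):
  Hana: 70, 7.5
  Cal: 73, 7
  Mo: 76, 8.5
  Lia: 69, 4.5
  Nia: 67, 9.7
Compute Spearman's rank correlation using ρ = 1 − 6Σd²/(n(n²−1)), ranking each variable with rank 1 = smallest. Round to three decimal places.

Ranks of variable 1: 3, 4, 5, 2, 1
Ranks of variable 2: 3, 2, 4, 1, 5
d = r₁ − r₂: 0, 2, 1, 1, -4
d²: 0, 4, 1, 1, 16; Σd² = 22
ρ = 1 − 6·22/(5·24) = 1 − 132/120 = -0.100

-0.100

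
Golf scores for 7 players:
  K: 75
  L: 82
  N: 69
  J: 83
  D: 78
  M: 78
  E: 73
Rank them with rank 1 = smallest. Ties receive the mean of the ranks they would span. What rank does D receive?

Sorted (ascending): 69, 73, 75, 78, 78, 82, 83
The 2 values of 78 occupy positions 4–5 → average rank (4+5)/2 = 4.5.
D has value 78 → rank 4.5.

4.5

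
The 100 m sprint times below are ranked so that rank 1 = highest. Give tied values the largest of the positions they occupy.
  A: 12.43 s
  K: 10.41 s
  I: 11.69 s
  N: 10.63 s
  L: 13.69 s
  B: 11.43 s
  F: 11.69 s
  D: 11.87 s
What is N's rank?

7

Sorted (descending): 13.69, 12.43, 11.87, 11.69, 11.69, 11.43, 10.63, 10.41
The 2 values of 11.69 occupy positions 4–5 → each gets rank 5.
N has value 10.63 s → rank 7.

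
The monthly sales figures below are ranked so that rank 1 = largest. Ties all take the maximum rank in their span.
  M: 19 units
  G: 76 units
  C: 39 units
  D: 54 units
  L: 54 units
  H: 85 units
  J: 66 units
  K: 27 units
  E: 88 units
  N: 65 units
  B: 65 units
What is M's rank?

Sorted (descending): 88, 85, 76, 66, 65, 65, 54, 54, 39, 27, 19
The 2 values of 65 occupy positions 5–6 → each gets rank 6.
The 2 values of 54 occupy positions 7–8 → each gets rank 8.
M has value 19 units → rank 11.

11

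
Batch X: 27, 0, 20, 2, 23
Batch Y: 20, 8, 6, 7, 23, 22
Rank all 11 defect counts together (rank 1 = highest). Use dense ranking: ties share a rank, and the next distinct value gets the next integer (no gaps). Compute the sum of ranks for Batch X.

Sorted (descending): 27, 23, 23, 22, 20, 20, 8, 7, 6, 2, 0
The 2 values of 23 share dense rank 2.
The 2 values of 20 share dense rank 4.
Remaining distinct values take the next consecutive integers.
Batch X values → pooled ranks: 27→1, 0→9, 20→4, 2→8, 23→2
Rank sum = 1 + 9 + 4 + 8 + 2 = 24

24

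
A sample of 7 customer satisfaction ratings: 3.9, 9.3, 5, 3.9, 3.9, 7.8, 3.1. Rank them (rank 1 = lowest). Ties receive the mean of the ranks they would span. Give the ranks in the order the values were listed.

Sorted (ascending): 3.1, 3.9, 3.9, 3.9, 5, 7.8, 9.3
The 3 values of 3.9 occupy positions 2–4 → average rank 3.

3, 7, 5, 3, 3, 6, 1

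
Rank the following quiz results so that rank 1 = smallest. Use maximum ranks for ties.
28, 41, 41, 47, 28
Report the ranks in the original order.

Sorted (ascending): 28, 28, 41, 41, 47
The 2 values of 28 occupy positions 1–2 → each gets rank 2.
The 2 values of 41 occupy positions 3–4 → each gets rank 4.

2, 4, 4, 5, 2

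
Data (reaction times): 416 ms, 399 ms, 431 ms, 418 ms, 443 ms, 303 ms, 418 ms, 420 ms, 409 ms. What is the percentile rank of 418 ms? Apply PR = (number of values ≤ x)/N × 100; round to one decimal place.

N = 9.
Strictly below 418: 4. Equal to 418: 2.
PR = 6/9 × 100 = 66.7

66.7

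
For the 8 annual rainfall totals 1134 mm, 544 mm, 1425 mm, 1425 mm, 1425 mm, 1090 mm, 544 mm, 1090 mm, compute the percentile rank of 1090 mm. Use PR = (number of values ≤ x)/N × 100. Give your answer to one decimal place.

N = 8.
Strictly below 1090: 2. Equal to 1090: 2.
PR = 4/8 × 100 = 50.0

50.0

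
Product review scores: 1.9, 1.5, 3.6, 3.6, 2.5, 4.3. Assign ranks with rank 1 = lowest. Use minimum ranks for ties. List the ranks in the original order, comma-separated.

2, 1, 4, 4, 3, 6

Sorted (ascending): 1.5, 1.9, 2.5, 3.6, 3.6, 4.3
The 2 values of 3.6 occupy positions 4–5 → each gets rank 4.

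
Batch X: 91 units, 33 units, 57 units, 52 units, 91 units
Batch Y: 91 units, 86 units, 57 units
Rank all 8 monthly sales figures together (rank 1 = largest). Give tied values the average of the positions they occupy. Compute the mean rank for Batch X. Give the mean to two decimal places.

Sorted (descending): 91, 91, 91, 86, 57, 57, 52, 33
The 3 values of 91 occupy positions 1–3 → average rank 2.
The 2 values of 57 occupy positions 5–6 → average rank (5+6)/2 = 5.5.
Batch X values → pooled ranks: 91→2, 33→8, 57→5.5, 52→7, 91→2
Mean rank = (2 + 8 + 5.5 + 7 + 2) / 5 = 4.90

4.90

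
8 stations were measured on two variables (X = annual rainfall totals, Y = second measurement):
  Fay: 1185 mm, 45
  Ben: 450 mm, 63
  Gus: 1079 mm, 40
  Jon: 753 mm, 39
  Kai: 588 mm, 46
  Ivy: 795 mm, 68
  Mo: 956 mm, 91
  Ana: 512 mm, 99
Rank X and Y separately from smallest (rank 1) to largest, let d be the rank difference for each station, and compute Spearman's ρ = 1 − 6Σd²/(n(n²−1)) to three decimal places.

Ranks of variable 1: 8, 1, 7, 4, 3, 5, 6, 2
Ranks of variable 2: 3, 5, 2, 1, 4, 6, 7, 8
d = r₁ − r₂: 5, -4, 5, 3, -1, -1, -1, -6
d²: 25, 16, 25, 9, 1, 1, 1, 36; Σd² = 114
ρ = 1 − 6·114/(8·63) = 1 − 684/504 = -0.357

-0.357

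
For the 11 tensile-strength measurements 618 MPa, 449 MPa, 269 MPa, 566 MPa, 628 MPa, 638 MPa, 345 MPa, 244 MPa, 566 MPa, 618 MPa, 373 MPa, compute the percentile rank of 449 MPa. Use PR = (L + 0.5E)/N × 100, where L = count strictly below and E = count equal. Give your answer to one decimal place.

N = 11.
Strictly below 449: 4. Equal to 449: 1.
PR = (4 + 0.5·1)/11 × 100 = 40.9

40.9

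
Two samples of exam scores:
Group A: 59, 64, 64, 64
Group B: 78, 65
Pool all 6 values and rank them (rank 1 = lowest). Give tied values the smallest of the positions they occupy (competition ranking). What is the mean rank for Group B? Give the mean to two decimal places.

5.50

Sorted (ascending): 59, 64, 64, 64, 65, 78
The 3 values of 64 occupy positions 2–4 → each gets rank 2.
Group B values → pooled ranks: 78→6, 65→5
Mean rank = (6 + 5) / 2 = 5.50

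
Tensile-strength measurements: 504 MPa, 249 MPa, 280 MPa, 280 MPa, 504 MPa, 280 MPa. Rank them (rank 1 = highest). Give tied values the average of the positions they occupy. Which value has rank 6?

249

Sorted (descending): 504, 504, 280, 280, 280, 249
The 2 values of 504 occupy positions 1–2 → average rank (1+2)/2 = 1.5.
The 3 values of 280 occupy positions 3–5 → average rank 4.
Rank 6 → value 249.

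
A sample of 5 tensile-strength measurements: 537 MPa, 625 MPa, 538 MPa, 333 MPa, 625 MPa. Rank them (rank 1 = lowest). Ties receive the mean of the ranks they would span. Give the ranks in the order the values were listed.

Sorted (ascending): 333, 537, 538, 625, 625
The 2 values of 625 occupy positions 4–5 → average rank (4+5)/2 = 4.5.

2, 4.5, 3, 1, 4.5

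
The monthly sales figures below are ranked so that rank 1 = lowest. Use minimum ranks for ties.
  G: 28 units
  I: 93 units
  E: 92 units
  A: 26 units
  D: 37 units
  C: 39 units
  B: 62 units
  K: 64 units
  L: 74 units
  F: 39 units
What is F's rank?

Sorted (ascending): 26, 28, 37, 39, 39, 62, 64, 74, 92, 93
The 2 values of 39 occupy positions 4–5 → each gets rank 4.
F has value 39 units → rank 4.

4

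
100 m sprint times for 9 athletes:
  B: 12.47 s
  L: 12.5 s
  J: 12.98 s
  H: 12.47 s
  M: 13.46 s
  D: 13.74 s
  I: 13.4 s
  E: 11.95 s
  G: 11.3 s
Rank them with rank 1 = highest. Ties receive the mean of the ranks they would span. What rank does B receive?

6.5

Sorted (descending): 13.74, 13.46, 13.4, 12.98, 12.5, 12.47, 12.47, 11.95, 11.3
The 2 values of 12.47 occupy positions 6–7 → average rank (6+7)/2 = 6.5.
B has value 12.47 s → rank 6.5.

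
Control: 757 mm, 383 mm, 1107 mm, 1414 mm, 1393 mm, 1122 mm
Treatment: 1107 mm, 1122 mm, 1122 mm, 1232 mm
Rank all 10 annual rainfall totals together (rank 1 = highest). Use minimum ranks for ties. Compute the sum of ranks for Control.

33

Sorted (descending): 1414, 1393, 1232, 1122, 1122, 1122, 1107, 1107, 757, 383
The 3 values of 1122 occupy positions 4–6 → each gets rank 4.
The 2 values of 1107 occupy positions 7–8 → each gets rank 7.
Control values → pooled ranks: 757→9, 383→10, 1107→7, 1414→1, 1393→2, 1122→4
Rank sum = 9 + 10 + 7 + 1 + 2 + 4 = 33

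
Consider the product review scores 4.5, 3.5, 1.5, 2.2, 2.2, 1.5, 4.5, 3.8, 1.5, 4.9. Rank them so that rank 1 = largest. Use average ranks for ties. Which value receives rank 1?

4.9

Sorted (descending): 4.9, 4.5, 4.5, 3.8, 3.5, 2.2, 2.2, 1.5, 1.5, 1.5
The 2 values of 4.5 occupy positions 2–3 → average rank (2+3)/2 = 2.5.
The 2 values of 2.2 occupy positions 6–7 → average rank (6+7)/2 = 6.5.
The 3 values of 1.5 occupy positions 8–10 → average rank 9.
Rank 1 → value 4.9.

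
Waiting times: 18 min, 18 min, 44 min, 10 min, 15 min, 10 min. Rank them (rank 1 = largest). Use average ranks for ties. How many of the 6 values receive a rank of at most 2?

1

Sorted (descending): 44, 18, 18, 15, 10, 10
The 2 values of 18 occupy positions 2–3 → average rank (2+3)/2 = 2.5.
The 2 values of 10 occupy positions 5–6 → average rank (5+6)/2 = 5.5.
Ranks ≤ 2: {1} → 1 value.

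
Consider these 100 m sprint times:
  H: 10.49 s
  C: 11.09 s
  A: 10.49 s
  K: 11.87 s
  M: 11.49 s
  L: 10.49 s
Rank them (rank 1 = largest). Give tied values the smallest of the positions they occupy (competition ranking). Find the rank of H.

Sorted (descending): 11.87, 11.49, 11.09, 10.49, 10.49, 10.49
The 3 values of 10.49 occupy positions 4–6 → each gets rank 4.
H has value 10.49 s → rank 4.

4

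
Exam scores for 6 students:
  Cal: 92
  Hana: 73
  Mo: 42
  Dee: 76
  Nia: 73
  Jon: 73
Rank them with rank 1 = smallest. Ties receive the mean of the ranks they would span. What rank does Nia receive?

Sorted (ascending): 42, 73, 73, 73, 76, 92
The 3 values of 73 occupy positions 2–4 → average rank 3.
Nia has value 73 → rank 3.

3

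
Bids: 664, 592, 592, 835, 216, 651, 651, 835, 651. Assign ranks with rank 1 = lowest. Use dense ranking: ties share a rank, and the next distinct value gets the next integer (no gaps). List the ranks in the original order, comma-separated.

Sorted (ascending): 216, 592, 592, 651, 651, 651, 664, 835, 835
The 2 values of 592 share dense rank 2.
The 3 values of 651 share dense rank 3.
The 2 values of 835 share dense rank 5.
Remaining distinct values take the next consecutive integers.

4, 2, 2, 5, 1, 3, 3, 5, 3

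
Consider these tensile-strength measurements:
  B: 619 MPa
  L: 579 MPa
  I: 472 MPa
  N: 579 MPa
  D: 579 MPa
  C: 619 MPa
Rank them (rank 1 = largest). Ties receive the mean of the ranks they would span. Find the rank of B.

1.5

Sorted (descending): 619, 619, 579, 579, 579, 472
The 2 values of 619 occupy positions 1–2 → average rank (1+2)/2 = 1.5.
The 3 values of 579 occupy positions 3–5 → average rank 4.
B has value 619 MPa → rank 1.5.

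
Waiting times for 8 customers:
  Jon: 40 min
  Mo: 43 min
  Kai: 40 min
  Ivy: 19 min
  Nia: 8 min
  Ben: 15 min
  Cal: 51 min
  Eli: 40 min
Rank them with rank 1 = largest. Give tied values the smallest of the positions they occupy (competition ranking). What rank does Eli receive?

Sorted (descending): 51, 43, 40, 40, 40, 19, 15, 8
The 3 values of 40 occupy positions 3–5 → each gets rank 3.
Eli has value 40 min → rank 3.

3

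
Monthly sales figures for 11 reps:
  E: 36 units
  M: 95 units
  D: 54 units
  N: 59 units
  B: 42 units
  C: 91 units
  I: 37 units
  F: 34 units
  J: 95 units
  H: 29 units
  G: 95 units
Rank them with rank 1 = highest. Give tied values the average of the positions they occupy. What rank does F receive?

10

Sorted (descending): 95, 95, 95, 91, 59, 54, 42, 37, 36, 34, 29
The 3 values of 95 occupy positions 1–3 → average rank 2.
F has value 34 units → rank 10.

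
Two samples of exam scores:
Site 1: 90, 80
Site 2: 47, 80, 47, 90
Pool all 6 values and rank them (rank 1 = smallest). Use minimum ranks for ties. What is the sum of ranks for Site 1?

8

Sorted (ascending): 47, 47, 80, 80, 90, 90
The 2 values of 47 occupy positions 1–2 → each gets rank 1.
The 2 values of 80 occupy positions 3–4 → each gets rank 3.
The 2 values of 90 occupy positions 5–6 → each gets rank 5.
Site 1 values → pooled ranks: 90→5, 80→3
Rank sum = 5 + 3 = 8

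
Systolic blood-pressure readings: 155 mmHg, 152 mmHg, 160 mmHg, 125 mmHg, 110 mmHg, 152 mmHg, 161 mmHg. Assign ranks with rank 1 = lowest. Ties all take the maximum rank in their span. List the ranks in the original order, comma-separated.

Sorted (ascending): 110, 125, 152, 152, 155, 160, 161
The 2 values of 152 occupy positions 3–4 → each gets rank 4.

5, 4, 6, 2, 1, 4, 7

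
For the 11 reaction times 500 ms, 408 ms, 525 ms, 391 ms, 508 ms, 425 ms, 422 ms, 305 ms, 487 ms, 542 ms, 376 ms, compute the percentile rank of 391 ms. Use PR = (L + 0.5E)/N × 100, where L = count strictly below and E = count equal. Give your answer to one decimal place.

N = 11.
Strictly below 391: 2. Equal to 391: 1.
PR = (2 + 0.5·1)/11 × 100 = 22.7

22.7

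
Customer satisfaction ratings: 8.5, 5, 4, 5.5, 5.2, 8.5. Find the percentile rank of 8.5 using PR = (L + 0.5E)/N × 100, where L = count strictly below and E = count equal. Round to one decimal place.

83.3

N = 6.
Strictly below 8.5: 4. Equal to 8.5: 2.
PR = (4 + 0.5·2)/6 × 100 = 83.3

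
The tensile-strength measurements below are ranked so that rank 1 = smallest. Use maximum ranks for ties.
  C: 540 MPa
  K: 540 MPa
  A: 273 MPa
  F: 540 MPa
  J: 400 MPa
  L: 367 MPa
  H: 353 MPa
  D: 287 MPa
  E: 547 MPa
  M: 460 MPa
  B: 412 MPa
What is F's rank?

Sorted (ascending): 273, 287, 353, 367, 400, 412, 460, 540, 540, 540, 547
The 3 values of 540 occupy positions 8–10 → each gets rank 10.
F has value 540 MPa → rank 10.

10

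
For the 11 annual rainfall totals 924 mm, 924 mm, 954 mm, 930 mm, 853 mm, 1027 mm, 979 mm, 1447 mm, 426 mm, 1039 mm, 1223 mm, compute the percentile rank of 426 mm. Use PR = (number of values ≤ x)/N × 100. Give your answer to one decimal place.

9.1

N = 11.
Strictly below 426: 0. Equal to 426: 1.
PR = 1/11 × 100 = 9.1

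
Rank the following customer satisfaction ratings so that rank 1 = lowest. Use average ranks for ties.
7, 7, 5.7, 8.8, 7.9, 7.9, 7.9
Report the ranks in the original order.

Sorted (ascending): 5.7, 7, 7, 7.9, 7.9, 7.9, 8.8
The 2 values of 7 occupy positions 2–3 → average rank (2+3)/2 = 2.5.
The 3 values of 7.9 occupy positions 4–6 → average rank 5.

2.5, 2.5, 1, 7, 5, 5, 5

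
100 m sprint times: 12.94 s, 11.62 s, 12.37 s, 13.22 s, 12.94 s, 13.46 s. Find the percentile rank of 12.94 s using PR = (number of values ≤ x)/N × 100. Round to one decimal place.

66.7

N = 6.
Strictly below 12.94: 2. Equal to 12.94: 2.
PR = 4/6 × 100 = 66.7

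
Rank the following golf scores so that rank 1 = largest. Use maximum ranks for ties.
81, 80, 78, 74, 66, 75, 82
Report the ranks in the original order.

2, 3, 4, 6, 7, 5, 1

Sorted (descending): 82, 81, 80, 78, 75, 74, 66
No ties — each value takes its position as its rank.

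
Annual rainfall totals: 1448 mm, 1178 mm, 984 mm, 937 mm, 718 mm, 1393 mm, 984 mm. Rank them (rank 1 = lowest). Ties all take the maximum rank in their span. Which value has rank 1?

718

Sorted (ascending): 718, 937, 984, 984, 1178, 1393, 1448
The 2 values of 984 occupy positions 3–4 → each gets rank 4.
Rank 1 → value 718.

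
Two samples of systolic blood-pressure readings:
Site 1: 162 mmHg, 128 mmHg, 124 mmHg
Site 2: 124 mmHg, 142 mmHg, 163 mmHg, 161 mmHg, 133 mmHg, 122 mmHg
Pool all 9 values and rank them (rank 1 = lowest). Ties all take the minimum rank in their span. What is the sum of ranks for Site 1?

Sorted (ascending): 122, 124, 124, 128, 133, 142, 161, 162, 163
The 2 values of 124 occupy positions 2–3 → each gets rank 2.
Site 1 values → pooled ranks: 162→8, 128→4, 124→2
Rank sum = 8 + 4 + 2 = 14

14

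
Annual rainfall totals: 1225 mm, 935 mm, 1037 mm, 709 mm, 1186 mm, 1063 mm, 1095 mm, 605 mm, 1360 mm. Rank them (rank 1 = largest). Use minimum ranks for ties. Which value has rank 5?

1063

Sorted (descending): 1360, 1225, 1186, 1095, 1063, 1037, 935, 709, 605
No ties — each value takes its position as its rank.
Rank 5 → value 1063.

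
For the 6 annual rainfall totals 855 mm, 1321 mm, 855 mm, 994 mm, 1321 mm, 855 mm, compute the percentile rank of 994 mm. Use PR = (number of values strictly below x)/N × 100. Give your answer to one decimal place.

50.0

N = 6.
Strictly below 994: 3. Equal to 994: 1.
PR = 3/6 × 100 = 50.0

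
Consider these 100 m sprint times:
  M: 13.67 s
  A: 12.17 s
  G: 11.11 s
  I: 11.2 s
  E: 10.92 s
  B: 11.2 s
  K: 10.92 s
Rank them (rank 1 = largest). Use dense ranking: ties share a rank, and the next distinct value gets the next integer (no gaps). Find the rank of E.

5

Sorted (descending): 13.67, 12.17, 11.2, 11.2, 11.11, 10.92, 10.92
The 2 values of 11.2 share dense rank 3.
The 2 values of 10.92 share dense rank 5.
Remaining distinct values take the next consecutive integers.
E has value 10.92 s → rank 5.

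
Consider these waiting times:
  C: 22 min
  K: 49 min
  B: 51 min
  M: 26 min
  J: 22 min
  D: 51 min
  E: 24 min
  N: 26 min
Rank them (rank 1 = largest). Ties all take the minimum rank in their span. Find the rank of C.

Sorted (descending): 51, 51, 49, 26, 26, 24, 22, 22
The 2 values of 51 occupy positions 1–2 → each gets rank 1.
The 2 values of 26 occupy positions 4–5 → each gets rank 4.
The 2 values of 22 occupy positions 7–8 → each gets rank 7.
C has value 22 min → rank 7.

7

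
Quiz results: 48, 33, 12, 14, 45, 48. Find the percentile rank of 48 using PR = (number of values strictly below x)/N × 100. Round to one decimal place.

N = 6.
Strictly below 48: 4. Equal to 48: 2.
PR = 4/6 × 100 = 66.7

66.7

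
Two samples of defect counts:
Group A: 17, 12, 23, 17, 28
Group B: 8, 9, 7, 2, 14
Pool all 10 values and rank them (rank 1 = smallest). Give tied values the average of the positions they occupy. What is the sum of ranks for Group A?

Sorted (ascending): 2, 7, 8, 9, 12, 14, 17, 17, 23, 28
The 2 values of 17 occupy positions 7–8 → average rank (7+8)/2 = 7.5.
Group A values → pooled ranks: 17→7.5, 12→5, 23→9, 17→7.5, 28→10
Rank sum = 7.5 + 5 + 9 + 7.5 + 10 = 39

39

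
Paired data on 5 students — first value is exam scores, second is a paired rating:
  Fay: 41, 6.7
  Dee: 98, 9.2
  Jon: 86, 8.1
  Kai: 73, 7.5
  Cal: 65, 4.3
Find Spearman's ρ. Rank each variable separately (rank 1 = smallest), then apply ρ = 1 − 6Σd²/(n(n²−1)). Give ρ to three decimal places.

0.900

Ranks of variable 1: 1, 5, 4, 3, 2
Ranks of variable 2: 2, 5, 4, 3, 1
d = r₁ − r₂: -1, 0, 0, 0, 1
d²: 1, 0, 0, 0, 1; Σd² = 2
ρ = 1 − 6·2/(5·24) = 1 − 12/120 = 0.900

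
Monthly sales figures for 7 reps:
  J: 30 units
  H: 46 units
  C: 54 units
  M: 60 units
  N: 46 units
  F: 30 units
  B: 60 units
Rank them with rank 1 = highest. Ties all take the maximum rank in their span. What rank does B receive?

Sorted (descending): 60, 60, 54, 46, 46, 30, 30
The 2 values of 60 occupy positions 1–2 → each gets rank 2.
The 2 values of 46 occupy positions 4–5 → each gets rank 5.
The 2 values of 30 occupy positions 6–7 → each gets rank 7.
B has value 60 units → rank 2.

2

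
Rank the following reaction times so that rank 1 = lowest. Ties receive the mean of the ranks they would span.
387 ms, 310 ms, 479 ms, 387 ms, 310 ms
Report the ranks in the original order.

3.5, 1.5, 5, 3.5, 1.5

Sorted (ascending): 310, 310, 387, 387, 479
The 2 values of 310 occupy positions 1–2 → average rank (1+2)/2 = 1.5.
The 2 values of 387 occupy positions 3–4 → average rank (3+4)/2 = 3.5.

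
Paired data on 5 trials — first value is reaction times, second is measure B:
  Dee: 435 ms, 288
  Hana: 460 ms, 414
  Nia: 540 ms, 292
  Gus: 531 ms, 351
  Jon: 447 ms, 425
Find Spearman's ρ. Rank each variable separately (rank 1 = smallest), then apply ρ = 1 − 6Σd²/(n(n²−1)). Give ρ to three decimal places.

0.000

Ranks of variable 1: 1, 3, 5, 4, 2
Ranks of variable 2: 1, 4, 2, 3, 5
d = r₁ − r₂: 0, -1, 3, 1, -3
d²: 0, 1, 9, 1, 9; Σd² = 20
ρ = 1 − 6·20/(5·24) = 1 − 120/120 = 0.000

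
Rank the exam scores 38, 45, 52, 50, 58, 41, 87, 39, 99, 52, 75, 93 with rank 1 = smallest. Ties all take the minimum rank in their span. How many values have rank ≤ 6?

7

Sorted (ascending): 38, 39, 41, 45, 50, 52, 52, 58, 75, 87, 93, 99
The 2 values of 52 occupy positions 6–7 → each gets rank 6.
Ranks ≤ 6: {1, 2, 3, 4, 5, 6, 6} → 7 values.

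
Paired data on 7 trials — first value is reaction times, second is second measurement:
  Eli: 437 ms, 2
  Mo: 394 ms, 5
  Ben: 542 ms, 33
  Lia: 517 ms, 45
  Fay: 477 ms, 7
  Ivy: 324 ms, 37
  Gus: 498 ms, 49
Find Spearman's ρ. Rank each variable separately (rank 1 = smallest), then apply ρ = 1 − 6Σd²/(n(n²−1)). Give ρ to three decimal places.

0.393

Ranks of variable 1: 3, 2, 7, 6, 4, 1, 5
Ranks of variable 2: 1, 2, 4, 6, 3, 5, 7
d = r₁ − r₂: 2, 0, 3, 0, 1, -4, -2
d²: 4, 0, 9, 0, 1, 16, 4; Σd² = 34
ρ = 1 − 6·34/(7·48) = 1 − 204/336 = 0.393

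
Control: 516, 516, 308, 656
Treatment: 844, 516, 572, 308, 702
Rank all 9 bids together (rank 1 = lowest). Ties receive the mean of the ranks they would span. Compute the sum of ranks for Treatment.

28.5

Sorted (ascending): 308, 308, 516, 516, 516, 572, 656, 702, 844
The 2 values of 308 occupy positions 1–2 → average rank (1+2)/2 = 1.5.
The 3 values of 516 occupy positions 3–5 → average rank 4.
Treatment values → pooled ranks: 844→9, 516→4, 572→6, 308→1.5, 702→8
Rank sum = 9 + 4 + 6 + 1.5 + 8 = 28.5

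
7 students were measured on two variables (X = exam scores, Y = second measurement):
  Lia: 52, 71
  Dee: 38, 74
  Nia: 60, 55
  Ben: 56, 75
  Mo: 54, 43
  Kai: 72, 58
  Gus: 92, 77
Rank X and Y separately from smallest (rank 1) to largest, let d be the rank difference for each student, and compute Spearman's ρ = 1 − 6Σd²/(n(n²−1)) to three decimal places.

0.179

Ranks of variable 1: 2, 1, 5, 4, 3, 6, 7
Ranks of variable 2: 4, 5, 2, 6, 1, 3, 7
d = r₁ − r₂: -2, -4, 3, -2, 2, 3, 0
d²: 4, 16, 9, 4, 4, 9, 0; Σd² = 46
ρ = 1 − 6·46/(7·48) = 1 − 276/336 = 0.179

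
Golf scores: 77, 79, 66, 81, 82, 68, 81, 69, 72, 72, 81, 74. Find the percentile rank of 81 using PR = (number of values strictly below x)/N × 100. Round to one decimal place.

N = 12.
Strictly below 81: 8. Equal to 81: 3.
PR = 8/12 × 100 = 66.7

66.7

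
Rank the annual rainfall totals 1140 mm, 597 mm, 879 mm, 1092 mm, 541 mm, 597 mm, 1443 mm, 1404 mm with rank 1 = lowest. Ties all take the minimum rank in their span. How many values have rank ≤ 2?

Sorted (ascending): 541, 597, 597, 879, 1092, 1140, 1404, 1443
The 2 values of 597 occupy positions 2–3 → each gets rank 2.
Ranks ≤ 2: {1, 2, 2} → 3 values.

3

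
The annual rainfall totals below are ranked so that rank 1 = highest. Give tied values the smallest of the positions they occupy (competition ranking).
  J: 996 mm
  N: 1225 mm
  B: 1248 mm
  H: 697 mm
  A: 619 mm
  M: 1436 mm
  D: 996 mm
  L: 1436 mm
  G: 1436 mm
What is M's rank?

Sorted (descending): 1436, 1436, 1436, 1248, 1225, 996, 996, 697, 619
The 3 values of 1436 occupy positions 1–3 → each gets rank 1.
The 2 values of 996 occupy positions 6–7 → each gets rank 6.
M has value 1436 mm → rank 1.

1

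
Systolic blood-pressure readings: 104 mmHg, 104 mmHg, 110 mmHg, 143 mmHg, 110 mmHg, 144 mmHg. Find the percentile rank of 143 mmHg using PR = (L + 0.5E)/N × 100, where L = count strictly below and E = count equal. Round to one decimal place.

N = 6.
Strictly below 143: 4. Equal to 143: 1.
PR = (4 + 0.5·1)/6 × 100 = 75.0

75.0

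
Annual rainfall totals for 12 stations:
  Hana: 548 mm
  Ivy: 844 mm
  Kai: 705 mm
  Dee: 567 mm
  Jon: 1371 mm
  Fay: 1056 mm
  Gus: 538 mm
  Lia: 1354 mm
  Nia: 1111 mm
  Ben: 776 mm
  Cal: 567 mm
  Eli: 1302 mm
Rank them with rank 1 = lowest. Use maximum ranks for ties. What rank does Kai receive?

5

Sorted (ascending): 538, 548, 567, 567, 705, 776, 844, 1056, 1111, 1302, 1354, 1371
The 2 values of 567 occupy positions 3–4 → each gets rank 4.
Kai has value 705 mm → rank 5.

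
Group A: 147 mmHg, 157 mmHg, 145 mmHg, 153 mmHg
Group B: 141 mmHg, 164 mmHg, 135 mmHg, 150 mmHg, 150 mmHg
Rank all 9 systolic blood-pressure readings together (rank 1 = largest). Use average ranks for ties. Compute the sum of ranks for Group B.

27

Sorted (descending): 164, 157, 153, 150, 150, 147, 145, 141, 135
The 2 values of 150 occupy positions 4–5 → average rank (4+5)/2 = 4.5.
Group B values → pooled ranks: 141→8, 164→1, 135→9, 150→4.5, 150→4.5
Rank sum = 8 + 1 + 9 + 4.5 + 4.5 = 27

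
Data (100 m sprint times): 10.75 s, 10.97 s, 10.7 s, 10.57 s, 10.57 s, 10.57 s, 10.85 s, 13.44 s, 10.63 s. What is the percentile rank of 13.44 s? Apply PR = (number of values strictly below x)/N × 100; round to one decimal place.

88.9

N = 9.
Strictly below 13.44: 8. Equal to 13.44: 1.
PR = 8/9 × 100 = 88.9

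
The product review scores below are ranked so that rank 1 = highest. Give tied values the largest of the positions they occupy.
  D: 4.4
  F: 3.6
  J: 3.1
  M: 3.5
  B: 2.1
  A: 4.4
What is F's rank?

3

Sorted (descending): 4.4, 4.4, 3.6, 3.5, 3.1, 2.1
The 2 values of 4.4 occupy positions 1–2 → each gets rank 2.
F has value 3.6 → rank 3.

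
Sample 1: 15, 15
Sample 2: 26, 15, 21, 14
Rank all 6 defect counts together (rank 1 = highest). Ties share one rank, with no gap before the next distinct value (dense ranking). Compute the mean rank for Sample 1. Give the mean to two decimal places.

Sorted (descending): 26, 21, 15, 15, 15, 14
The 3 values of 15 share dense rank 3.
Remaining distinct values take the next consecutive integers.
Sample 1 values → pooled ranks: 15→3, 15→3
Mean rank = (3 + 3) / 2 = 3.00

3.00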